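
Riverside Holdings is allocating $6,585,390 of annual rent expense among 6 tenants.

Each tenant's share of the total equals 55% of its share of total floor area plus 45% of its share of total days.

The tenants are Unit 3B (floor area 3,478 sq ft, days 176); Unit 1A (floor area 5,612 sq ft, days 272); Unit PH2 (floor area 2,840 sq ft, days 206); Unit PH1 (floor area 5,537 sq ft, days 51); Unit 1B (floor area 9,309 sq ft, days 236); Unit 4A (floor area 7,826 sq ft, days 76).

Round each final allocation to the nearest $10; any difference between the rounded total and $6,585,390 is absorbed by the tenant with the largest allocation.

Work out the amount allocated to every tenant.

Unit 3B: $876,900; Unit 1A: $1,380,010; Unit PH2: $897,540; Unit PH1: $728,190; Unit 1B: $1,662,110; Unit 4A: $1,040,640

Floor area total 34,602; days total 1,017.
Blended shares (55% floor area + 45% days): Unit 3B 0.1332; Unit 1A 0.2096; Unit PH2 0.1363; Unit PH1 0.1106; Unit 1B 0.2524; Unit 4A 0.1580.
Pro-rata amounts: Unit 3B 876,904.20; Unit 1A 1,380,014.04; Unit PH2 897,538.22; Unit PH1 728,193.86; Unit 1B 1,662,097.51; Unit 4A 1,040,642.18.
Rounded to nearest $10: Unit 3B $876,900; Unit 1A $1,380,010; Unit PH2 $897,540; Unit PH1 $728,190; Unit 1B $1,662,100; Unit 4A $1,040,640. Sum = $6,585,380.
Difference $6,585,390 − $6,585,380 = +$10 applied to largest allocation (Unit 1B): Unit 1B becomes $1,662,110.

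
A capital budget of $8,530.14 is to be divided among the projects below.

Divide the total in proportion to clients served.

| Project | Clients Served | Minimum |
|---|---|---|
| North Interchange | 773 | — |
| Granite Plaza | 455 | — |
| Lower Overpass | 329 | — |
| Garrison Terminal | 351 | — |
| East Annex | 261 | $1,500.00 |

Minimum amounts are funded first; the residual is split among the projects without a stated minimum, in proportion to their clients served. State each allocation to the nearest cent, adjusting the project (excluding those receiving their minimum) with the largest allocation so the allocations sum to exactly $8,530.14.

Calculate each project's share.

Fund the minimums — East Annex $1,500.00. Remaining pool $7,030.14.
Remaining pool split over remaining clients served 1,908: North Interchange 2,848.1647 → $2,848.16; Granite Plaza 1,676.4747 → $1,676.47; Lower Overpass 1,212.2202 → $1,212.22; Garrison Terminal 1,293.2805 → $1,293.28.
Rounding difference +$0.01 applied to North Interchange → $2,848.17.

North Interchange: $2,848.17 · Granite Plaza: $1,676.47 · Lower Overpass: $1,212.22 · Garrison Terminal: $1,293.28 · East Annex: $1,500.00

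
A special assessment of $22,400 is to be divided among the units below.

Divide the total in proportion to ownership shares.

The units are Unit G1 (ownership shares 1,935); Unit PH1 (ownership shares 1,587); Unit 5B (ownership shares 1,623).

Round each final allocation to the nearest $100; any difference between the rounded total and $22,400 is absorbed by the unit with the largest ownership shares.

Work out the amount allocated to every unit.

Sum of ownership shares: 1,935 + 1,587 + 1,623 = 5,145.
Pro-rata amounts: Unit G1 8,424.49; Unit PH1 6,909.39; Unit 5B 7,066.12.
Rounded to nearest $100: Unit G1 $8,400; Unit PH1 $6,900; Unit 5B $7,100. Sum = $22,400.
Rounded total matches; no reconciliation needed.

Unit G1: $8,400 | Unit PH1: $6,900 | Unit 5B: $7,100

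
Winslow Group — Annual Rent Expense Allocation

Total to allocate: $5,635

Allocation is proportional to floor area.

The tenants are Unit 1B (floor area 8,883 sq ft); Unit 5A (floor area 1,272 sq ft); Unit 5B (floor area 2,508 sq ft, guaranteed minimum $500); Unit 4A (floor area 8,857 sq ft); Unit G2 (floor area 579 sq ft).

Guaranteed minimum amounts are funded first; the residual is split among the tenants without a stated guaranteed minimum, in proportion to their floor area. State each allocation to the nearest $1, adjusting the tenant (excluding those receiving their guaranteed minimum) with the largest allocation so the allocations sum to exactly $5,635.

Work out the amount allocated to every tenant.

Unit 1B: $2,328; Unit 5A: $333; Unit 5B: $500; Unit 4A: $2,322; Unit G2: $152

Minimums first: Unit 5B $500. Remaining pool $5,135.
Remaining pool split over remaining floor area 19,591: Unit 1B 2,328.32 → $2,328; Unit 5A 333.40 → $333; Unit 4A 2,321.51 → $2,322; Unit G2 151.76 → $152.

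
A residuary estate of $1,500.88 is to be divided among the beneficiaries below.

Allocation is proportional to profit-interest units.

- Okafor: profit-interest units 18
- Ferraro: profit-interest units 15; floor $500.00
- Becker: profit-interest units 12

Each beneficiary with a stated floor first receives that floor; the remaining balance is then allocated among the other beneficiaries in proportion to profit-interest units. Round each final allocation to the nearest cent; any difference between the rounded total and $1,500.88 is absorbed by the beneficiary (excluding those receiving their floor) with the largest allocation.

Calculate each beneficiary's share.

Minimums first: Ferraro $500.00. Balance $1,000.88.
Balance split over remaining profit-interest units 30: Okafor 600.5280 → $600.53; Becker 400.3520 → $400.35.

Okafor: $600.53 · Ferraro: $500.00 · Becker: $400.35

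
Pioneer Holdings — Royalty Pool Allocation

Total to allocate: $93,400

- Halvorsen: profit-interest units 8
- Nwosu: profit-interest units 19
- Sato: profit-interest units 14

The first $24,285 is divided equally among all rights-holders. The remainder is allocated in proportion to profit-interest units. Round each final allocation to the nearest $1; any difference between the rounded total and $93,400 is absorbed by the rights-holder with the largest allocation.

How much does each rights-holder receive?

Halvorsen: $21,581 · Nwosu: $40,124 · Sato: $31,695

Equal tier: $24,285 ÷ 3 = $8,095 apiece.
Remainder $69,115 by profit-interest units (total 41): Halvorsen 13,485.85 → $13,486; Nwosu 32,028.90 → $32,029; Sato 23,600.24 → $23,600.
Totals: Halvorsen $8,095 + $13,486 = $21,581; Nwosu $8,095 + $32,029 = $40,124; Sato $8,095 + $23,600 = $31,695.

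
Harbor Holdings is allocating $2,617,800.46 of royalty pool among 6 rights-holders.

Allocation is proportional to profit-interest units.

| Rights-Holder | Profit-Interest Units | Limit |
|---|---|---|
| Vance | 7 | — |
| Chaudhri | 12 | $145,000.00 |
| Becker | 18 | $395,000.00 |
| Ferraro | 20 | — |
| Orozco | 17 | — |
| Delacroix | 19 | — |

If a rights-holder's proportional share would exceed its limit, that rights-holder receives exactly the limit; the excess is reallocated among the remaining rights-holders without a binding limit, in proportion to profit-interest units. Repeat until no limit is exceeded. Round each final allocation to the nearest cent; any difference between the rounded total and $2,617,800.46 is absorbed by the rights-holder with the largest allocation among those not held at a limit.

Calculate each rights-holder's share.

Combined profit-interest units = 93.
Proportional shares (ignoring caps): Vance 197,038.7443; Chaudhri 337,780.7045; Becker 506,671.0568; Ferraro 562,967.8409; Orozco 478,522.6647; Delacroix 534,819.4488.
Capped: Chaudhri ($145,000.00), Becker ($395,000.00); remaining pool $2,077,800.46 reallocated over remaining profit-interest units 63.
Shares after redistribution: Vance 230,866.7178 → $230,866.72; Ferraro 659,619.1937 → $659,619.19; Orozco 560,676.3146 → $560,676.31; Delacroix 626,638.2340 → $626,638.23.
Rounding difference +$0.01 applied to Ferraro → $659,619.20.

Vance: $230,866.72; Chaudhri: $145,000.00; Becker: $395,000.00; Ferraro: $659,619.20; Orozco: $560,676.31; Delacroix: $626,638.23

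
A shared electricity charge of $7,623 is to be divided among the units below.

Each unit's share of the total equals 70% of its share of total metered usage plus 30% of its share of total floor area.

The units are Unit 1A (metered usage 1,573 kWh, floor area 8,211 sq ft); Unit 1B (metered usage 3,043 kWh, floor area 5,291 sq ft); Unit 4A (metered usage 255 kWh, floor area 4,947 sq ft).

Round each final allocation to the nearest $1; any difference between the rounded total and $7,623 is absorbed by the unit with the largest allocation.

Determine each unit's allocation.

Unit 1A: $2,741 | Unit 1B: $3,989 | Unit 4A: $893

Totals — metered usage 4,871, floor area 18,449.
Combined weights (70% metered usage + 30% floor area): Unit 1A 0.3596; Unit 1B 0.5233; Unit 4A 0.1171.
Proportional shares: Unit 1A 2,741.01; Unit 1B 3,989.42; Unit 4A 892.57.
Rounded to nearest $1: Unit 1A $2,741; Unit 1B $3,989; Unit 4A $893. Sum = $7,623.
No rounding difference to absorb.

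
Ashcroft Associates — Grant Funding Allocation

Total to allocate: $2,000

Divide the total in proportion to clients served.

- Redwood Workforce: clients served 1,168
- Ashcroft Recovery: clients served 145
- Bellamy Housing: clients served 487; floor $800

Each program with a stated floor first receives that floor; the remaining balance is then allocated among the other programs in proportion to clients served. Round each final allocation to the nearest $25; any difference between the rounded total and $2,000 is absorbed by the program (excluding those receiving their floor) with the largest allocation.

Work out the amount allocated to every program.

Minimums first: Bellamy Housing $800. Residual $1,200.
Residual split over remaining clients served 1,313: Redwood Workforce 1,067.48 → $1,075; Ashcroft Recovery 132.52 → $125.

Redwood Workforce: $1,075 · Ashcroft Recovery: $125 · Bellamy Housing: $800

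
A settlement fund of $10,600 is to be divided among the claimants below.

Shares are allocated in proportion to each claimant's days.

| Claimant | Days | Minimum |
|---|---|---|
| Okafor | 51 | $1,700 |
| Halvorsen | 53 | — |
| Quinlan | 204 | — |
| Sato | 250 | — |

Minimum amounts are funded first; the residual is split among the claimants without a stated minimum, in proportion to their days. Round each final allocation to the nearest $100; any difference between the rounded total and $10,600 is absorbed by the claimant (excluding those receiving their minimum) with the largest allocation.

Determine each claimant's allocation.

Okafor: $1,700 · Halvorsen: $900 · Quinlan: $3,600 · Sato: $4,400

Guaranteed amounts: Okafor $1,700. Residual $8,900.
Residual split over remaining days 507: Halvorsen 930.37 → $900; Quinlan 3,581.07 → $3,600; Sato 4,388.56 → $4,400.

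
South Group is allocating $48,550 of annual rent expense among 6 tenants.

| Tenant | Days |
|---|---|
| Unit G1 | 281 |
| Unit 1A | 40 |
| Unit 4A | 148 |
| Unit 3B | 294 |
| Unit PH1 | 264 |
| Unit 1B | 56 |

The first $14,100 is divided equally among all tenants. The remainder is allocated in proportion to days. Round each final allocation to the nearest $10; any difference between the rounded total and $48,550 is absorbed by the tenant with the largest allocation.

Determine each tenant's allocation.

First tranche $14,100 split equally: $2,350 each.
Remainder $34,450 by days (total 1,083): Unit G1 8,938.55 → $8,940; Unit 1A 1,272.39 → $1,270; Unit 4A 4,707.85 → $4,710; Unit 3B 9,352.08 → $9,350; Unit PH1 8,397.78 → $8,400; Unit 1B 1,781.35 → $1,780.
Totals: Unit G1 $2,350 + $8,940 = $11,290; Unit 1A $2,350 + $1,270 = $3,620; Unit 4A $2,350 + $4,710 = $7,060; Unit 3B $2,350 + $9,350 = $11,700; Unit PH1 $2,350 + $8,400 = $10,750; Unit 1B $2,350 + $1,780 = $4,130.

Unit G1: $11,290; Unit 1A: $3,620; Unit 4A: $7,060; Unit 3B: $11,700; Unit PH1: $10,750; Unit 1B: $4,130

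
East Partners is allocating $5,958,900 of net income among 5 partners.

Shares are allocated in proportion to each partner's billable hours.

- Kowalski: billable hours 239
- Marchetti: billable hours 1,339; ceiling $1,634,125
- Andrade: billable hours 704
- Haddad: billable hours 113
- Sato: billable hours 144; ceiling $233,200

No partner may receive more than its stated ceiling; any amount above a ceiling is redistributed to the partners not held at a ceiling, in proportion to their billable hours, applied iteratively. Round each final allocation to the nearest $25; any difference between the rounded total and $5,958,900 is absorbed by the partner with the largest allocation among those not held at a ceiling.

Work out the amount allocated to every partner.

Combined billable hours = 2,539.
Pro-rata shares before constraints: Kowalski 560,920.48; Marchetti 3,142,562.86; Andrade 1,652,251.12; Haddad 265,205.08; Sato 337,960.46.
Cap binds for Marchetti ($1,634,125), Sato ($233,200); residual $4,091,575 reallocated over remaining billable hours 1,056.
Remaining shares: Kowalski 926,028.81 → $926,025; Andrade 2,727,716.67 → $2,727,725; Haddad 437,829.52 → $437,825.

Kowalski: $926,025 | Marchetti: $1,634,125 | Andrade: $2,727,725 | Haddad: $437,825 | Sato: $233,200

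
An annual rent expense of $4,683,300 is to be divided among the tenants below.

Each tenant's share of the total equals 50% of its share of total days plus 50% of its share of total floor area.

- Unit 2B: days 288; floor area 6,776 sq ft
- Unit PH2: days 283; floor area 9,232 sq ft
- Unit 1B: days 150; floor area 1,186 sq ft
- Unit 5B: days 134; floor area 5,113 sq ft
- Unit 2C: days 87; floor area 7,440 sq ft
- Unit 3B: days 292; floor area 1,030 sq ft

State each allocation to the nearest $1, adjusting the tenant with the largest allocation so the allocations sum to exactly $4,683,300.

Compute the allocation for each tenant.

Unit 2B: $1,062,059; Unit PH2: $1,239,435; Unit 1B: $374,878; Unit 5B: $643,299; Unit 2C: $731,160; Unit 3B: $632,469

Totals — days 1,234, floor area 30,777.
Blended shares (50% days + 50% floor area): Unit 2B 0.2268; Unit PH2 0.2646; Unit 1B 0.0800; Unit 5B 0.1374; Unit 2C 0.1561; Unit 3B 0.1350.
Unrounded shares: Unit 2B 1,062,059.49; Unit PH2 1,239,434.77; Unit 1B 374,877.52; Unit 5B 643,299.27; Unit 2C 731,160.06; Unit 3B 632,468.89.
Rounded to nearest $1: Unit 2B $1,062,059; Unit PH2 $1,239,435; Unit 1B $374,878; Unit 5B $643,299; Unit 2C $731,160; Unit 3B $632,469. Sum = $4,683,300.
Sum already equals the total — no adjustment.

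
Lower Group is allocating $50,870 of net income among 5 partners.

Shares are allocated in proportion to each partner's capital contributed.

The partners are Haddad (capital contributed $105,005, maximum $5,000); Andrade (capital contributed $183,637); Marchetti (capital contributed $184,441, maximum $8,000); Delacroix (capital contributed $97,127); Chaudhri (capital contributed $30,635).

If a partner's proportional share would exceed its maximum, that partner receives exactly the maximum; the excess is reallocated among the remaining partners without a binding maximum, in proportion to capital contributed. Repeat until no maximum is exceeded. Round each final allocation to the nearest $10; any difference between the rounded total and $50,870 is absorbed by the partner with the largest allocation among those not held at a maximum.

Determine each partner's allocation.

Haddad: $5,000 · Andrade: $22,330 · Marchetti: $8,000 · Delacroix: $11,810 · Chaudhri: $3,730

Total capital contributed = 600,845.
Proportional shares (ignoring caps): Haddad 8,890.15; Andrade 15,547.46; Marchetti 15,615.53; Delacroix 8,223.17; Chaudhri 2,593.68.
Capped: Haddad ($5,000), Marchetti ($8,000); remaining pool $37,870 reallocated over remaining capital contributed 311,399.
Remaining shares: Andrade 22,332.55 → $22,330; Delacroix 11,811.85 → $11,810; Chaudhri 3,725.60 → $3,730.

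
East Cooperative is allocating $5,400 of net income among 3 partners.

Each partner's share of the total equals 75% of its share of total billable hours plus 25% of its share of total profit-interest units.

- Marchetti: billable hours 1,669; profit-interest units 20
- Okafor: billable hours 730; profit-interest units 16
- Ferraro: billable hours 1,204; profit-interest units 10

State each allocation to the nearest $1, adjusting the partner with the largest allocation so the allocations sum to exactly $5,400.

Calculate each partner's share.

Marchetti: $2,463 | Okafor: $1,290 | Ferraro: $1,647

Billable hours total 3,603; profit-interest units total 46.
Composite weights (75% billable hours + 25% profit-interest units): Marchetti 0.4561; Okafor 0.2389; Ferraro 0.3050.
Proportional shares: Marchetti 2,463.02; Okafor 1,290.13; Ferraro 1,646.85.
Rounded to nearest $1: Marchetti $2,463; Okafor $1,290; Ferraro $1,647. Sum = $5,400.
No rounding difference to absorb.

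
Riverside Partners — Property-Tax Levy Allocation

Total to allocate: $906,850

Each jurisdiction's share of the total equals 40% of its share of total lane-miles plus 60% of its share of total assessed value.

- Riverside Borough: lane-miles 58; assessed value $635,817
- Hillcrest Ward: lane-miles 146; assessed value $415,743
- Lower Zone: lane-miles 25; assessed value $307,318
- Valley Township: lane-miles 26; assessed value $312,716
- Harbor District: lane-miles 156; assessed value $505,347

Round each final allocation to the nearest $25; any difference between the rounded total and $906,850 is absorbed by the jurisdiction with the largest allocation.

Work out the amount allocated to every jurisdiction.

Lane-miles total 411; assessed value total 2,176,941.
Blended shares (40% lane-miles + 60% assessed value): Riverside Borough 0.2317; Hillcrest Ward 0.2567; Lower Zone 0.1090; Valley Township 0.1115; Harbor District 0.2911.
Proportional shares: Riverside Borough 210,107.25; Hillcrest Ward 232,768.38; Lower Zone 98,876.30; Valley Township 101,108.06; Harbor District 263,990.01.
At nearest $25: Riverside Borough $210,100; Hillcrest Ward $232,775; Lower Zone $98,875; Valley Township $101,100; Harbor District $264,000. Sum = $906,850.
Rounded total matches; no reconciliation needed.

Riverside Borough: $210,100; Hillcrest Ward: $232,775; Lower Zone: $98,875; Valley Township: $101,100; Harbor District: $264,000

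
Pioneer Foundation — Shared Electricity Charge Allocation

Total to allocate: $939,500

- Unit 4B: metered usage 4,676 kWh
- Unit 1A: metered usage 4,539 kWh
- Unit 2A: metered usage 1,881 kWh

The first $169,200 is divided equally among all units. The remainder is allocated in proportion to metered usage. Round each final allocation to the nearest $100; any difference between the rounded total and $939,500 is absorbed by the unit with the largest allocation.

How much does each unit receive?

$169,200 shared equally gives $56,400 per unit.
Remainder $770,300 by metered usage (total 11,096): Unit 4B 324,614.53 → $324,600; Unit 1A 315,103.79 → $315,100; Unit 2A 130,581.68 → $130,600.
Totals: Unit 4B $56,400 + $324,600 = $381,000; Unit 1A $56,400 + $315,100 = $371,500; Unit 2A $56,400 + $130,600 = $187,000.

Unit 4B: $381,000 | Unit 1A: $371,500 | Unit 2A: $187,000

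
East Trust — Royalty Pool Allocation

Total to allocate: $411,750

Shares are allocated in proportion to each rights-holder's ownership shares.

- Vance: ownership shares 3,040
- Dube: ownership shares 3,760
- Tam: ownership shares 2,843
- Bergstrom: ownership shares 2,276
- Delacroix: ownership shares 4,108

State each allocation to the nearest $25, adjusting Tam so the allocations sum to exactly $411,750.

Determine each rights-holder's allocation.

Sum of ownership shares: 16,027.
Pro-rata amounts: Vance 3,040/16,027 × $411,750 = 78,100.71; Dube 3,760/16,027 × $411,750 = 96,598.24; Tam 2,843/16,027 × $411,750 = 73,039.57; Bergstrom 2,276/16,027 × $411,750 = 58,472.76; Delacroix 4,108/16,027 × $411,750 = 105,538.72.
At nearest $25: Vance $78,100; Dube $96,600; Tam $73,050; Bergstrom $58,475; Delacroix $105,550. Sum = $411,775.
Difference $411,750 − $411,775 = −$25 applied to Tam: Tam becomes $73,025.

Vance: $78,100 · Dube: $96,600 · Tam: $73,025 · Bergstrom: $58,475 · Delacroix: $105,550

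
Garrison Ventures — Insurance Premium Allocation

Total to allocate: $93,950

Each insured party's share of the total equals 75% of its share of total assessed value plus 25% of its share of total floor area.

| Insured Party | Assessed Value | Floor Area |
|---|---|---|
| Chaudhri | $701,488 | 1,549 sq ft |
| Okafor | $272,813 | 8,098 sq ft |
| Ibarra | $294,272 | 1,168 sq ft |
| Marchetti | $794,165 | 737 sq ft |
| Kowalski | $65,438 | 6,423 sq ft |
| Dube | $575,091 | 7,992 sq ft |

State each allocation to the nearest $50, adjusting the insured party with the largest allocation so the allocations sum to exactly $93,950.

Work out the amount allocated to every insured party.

Chaudhri: $19,700 | Okafor: $14,450 | Ibarra: $8,750 | Marchetti: $21,350 | Kowalski: $7,500 | Dube: $22,200

Assessed value total 2,703,267; floor area total 25,967.
Blended shares (75% assessed value + 25% floor area): Chaudhri 0.2095; Okafor 0.1537; Ibarra 0.0929; Marchetti 0.2274; Kowalski 0.0800; Dube 0.2365.
Pro-rata amounts: Chaudhri 19,685.85; Okafor 14,435.81; Ibarra 8,726.87; Marchetti 21,367.08; Kowalski 7,515.38; Dube 22,219.01.
Rounded to nearest $50: Chaudhri $19,700; Okafor $14,450; Ibarra $8,750; Marchetti $21,350; Kowalski $7,500; Dube $22,200. Sum = $93,950.
No rounding difference to absorb.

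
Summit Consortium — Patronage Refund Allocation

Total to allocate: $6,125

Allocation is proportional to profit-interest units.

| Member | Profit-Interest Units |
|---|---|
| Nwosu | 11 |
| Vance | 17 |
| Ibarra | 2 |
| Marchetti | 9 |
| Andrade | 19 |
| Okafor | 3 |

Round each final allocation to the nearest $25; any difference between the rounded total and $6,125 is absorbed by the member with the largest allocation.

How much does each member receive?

Sum of profit-interest units: 61.
Unrounded shares: Nwosu 11/61 × $6,125 = 1,104.51; Vance 17/61 × $6,125 = 1,706.97; Ibarra 2/61 × $6,125 = 200.82; Marchetti 9/61 × $6,125 = 903.69; Andrade 19/61 × $6,125 = 1,907.79; Okafor 3/61 × $6,125 = 301.23.
Rounded to nearest $25: Nwosu $1,100; Vance $1,700; Ibarra $200; Marchetti $900; Andrade $1,900; Okafor $300. Sum = $6,100.
Difference $6,125 − $6,100 = +$25 applied to largest allocation (Andrade): Andrade becomes $1,925.

Nwosu: $1,100; Vance: $1,700; Ibarra: $200; Marchetti: $900; Andrade: $1,925; Okafor: $300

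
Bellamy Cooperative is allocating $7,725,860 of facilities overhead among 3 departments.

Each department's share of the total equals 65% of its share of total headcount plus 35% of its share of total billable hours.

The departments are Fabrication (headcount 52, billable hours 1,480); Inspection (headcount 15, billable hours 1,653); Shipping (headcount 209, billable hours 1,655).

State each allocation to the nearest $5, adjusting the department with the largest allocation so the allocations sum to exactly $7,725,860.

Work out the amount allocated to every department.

Fabrication: $1,781,975; Inspection: $1,206,465; Shipping: $4,737,420

Totals — headcount 276, billable hours 4,788.
Combined weights (65% headcount + 35% billable hours): Fabrication 0.2307; Inspection 0.1562; Shipping 0.6132.
Proportional shares: Fabrication 1,781,976.58; Inspection 1,206,465.82; Shipping 4,737,417.60.
At nearest $5: Fabrication $1,781,975; Inspection $1,206,465; Shipping $4,737,420. Sum = $7,725,860.
No rounding difference to absorb.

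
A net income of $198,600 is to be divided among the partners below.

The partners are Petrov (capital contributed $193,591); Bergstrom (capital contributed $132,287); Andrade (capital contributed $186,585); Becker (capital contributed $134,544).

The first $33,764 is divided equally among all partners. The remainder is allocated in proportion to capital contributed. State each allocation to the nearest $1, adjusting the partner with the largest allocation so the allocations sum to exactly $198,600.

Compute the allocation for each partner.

$33,764 shared equally gives $8,441 per partner.
Remainder $164,836 by capital contributed (total 647,007): Petrov 49,320.59 → $49,321; Bergstrom 33,702.36 → $33,702; Andrade 47,535.69 → $47,536; Becker 34,277.36 → $34,277.
Totals: Petrov $8,441 + $49,321 = $57,762; Bergstrom $8,441 + $33,702 = $42,143; Andrade $8,441 + $47,536 = $55,977; Becker $8,441 + $34,277 = $42,718.

Petrov: $57,762 · Bergstrom: $42,143 · Andrade: $55,977 · Becker: $42,718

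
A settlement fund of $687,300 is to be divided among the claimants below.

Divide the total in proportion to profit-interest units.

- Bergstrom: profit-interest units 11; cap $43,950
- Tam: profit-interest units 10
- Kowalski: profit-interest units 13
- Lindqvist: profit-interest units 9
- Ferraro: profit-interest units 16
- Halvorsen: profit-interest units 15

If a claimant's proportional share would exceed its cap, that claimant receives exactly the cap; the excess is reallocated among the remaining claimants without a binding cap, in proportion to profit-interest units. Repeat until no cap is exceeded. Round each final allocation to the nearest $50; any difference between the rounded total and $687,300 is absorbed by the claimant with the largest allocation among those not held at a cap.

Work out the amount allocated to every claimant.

Bergstrom: $43,950 | Tam: $102,100 | Kowalski: $132,750 | Lindqvist: $91,900 | Ferraro: $163,400 | Halvorsen: $153,200

Profit-interest units total: 74.
Proportional shares (ignoring caps): Bergstrom 102,166.22; Tam 92,878.38; Kowalski 120,741.89; Lindqvist 83,590.54; Ferraro 148,605.41; Halvorsen 139,317.57.
Held at cap: Bergstrom ($43,950); remaining pool $643,350 reallocated over remaining profit-interest units 63.
Remaining shares: Tam 102,119.05 → $102,100; Kowalski 132,754.76 → $132,750; Lindqvist 91,907.14 → $91,900; Ferraro 163,390.48 → $163,400; Halvorsen 153,178.57 → $153,200.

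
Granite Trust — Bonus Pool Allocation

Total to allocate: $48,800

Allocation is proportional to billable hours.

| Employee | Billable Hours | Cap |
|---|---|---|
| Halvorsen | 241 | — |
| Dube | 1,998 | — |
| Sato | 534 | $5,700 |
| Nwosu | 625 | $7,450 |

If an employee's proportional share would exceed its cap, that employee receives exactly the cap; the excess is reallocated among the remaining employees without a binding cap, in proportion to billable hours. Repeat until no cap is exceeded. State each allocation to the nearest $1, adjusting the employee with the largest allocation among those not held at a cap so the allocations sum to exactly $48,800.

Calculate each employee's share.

Sum of billable hours: 3,398.
Pro-rata shares before constraints: Halvorsen 3,461.09; Dube 28,694.06; Sato 7,668.98; Nwosu 8,975.87.
Cap binds for Sato ($5,700), Nwosu ($7,450); residual $35,650 reallocated over remaining billable hours 2,239.
Shares after redistribution: Halvorsen 3,837.27 → $3,837; Dube 31,812.73 → $31,813.

Halvorsen: $3,837 | Dube: $31,813 | Sato: $5,700 | Nwosu: $7,450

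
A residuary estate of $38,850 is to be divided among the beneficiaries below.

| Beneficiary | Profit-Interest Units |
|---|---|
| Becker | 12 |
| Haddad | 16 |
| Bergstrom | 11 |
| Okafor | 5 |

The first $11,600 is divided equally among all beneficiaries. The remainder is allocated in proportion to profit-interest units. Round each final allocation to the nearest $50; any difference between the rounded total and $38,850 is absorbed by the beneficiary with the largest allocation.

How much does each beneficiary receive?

Becker: $10,350; Haddad: $12,800; Bergstrom: $9,700; Okafor: $6,000

Equal tier: $11,600 ÷ 4 = $2,900 apiece.
Remainder $27,250 by profit-interest units (total 44): Becker 7,431.82 → $7,450; Haddad 9,909.09 → $9,900; Bergstrom 6,812.50 → $6,800; Okafor 3,096.59 → $3,100.
Totals: Becker $2,900 + $7,450 = $10,350; Haddad $2,900 + $9,900 = $12,800; Bergstrom $2,900 + $6,800 = $9,700; Okafor $2,900 + $3,100 = $6,000.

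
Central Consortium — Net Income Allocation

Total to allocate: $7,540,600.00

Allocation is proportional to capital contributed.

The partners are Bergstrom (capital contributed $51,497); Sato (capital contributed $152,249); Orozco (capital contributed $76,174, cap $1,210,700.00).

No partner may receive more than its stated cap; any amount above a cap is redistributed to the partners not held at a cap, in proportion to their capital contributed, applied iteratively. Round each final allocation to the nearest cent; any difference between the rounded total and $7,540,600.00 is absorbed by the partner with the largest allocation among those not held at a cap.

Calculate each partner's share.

Combined capital contributed = 279,920.
Pro-rata shares before constraints: Bergstrom 1,387,247.3500; Sato 4,101,346.1325; Orozco 2,052,006.5176.
Capped: Orozco ($1,210,700.00); balance $6,329,900.00 reallocated over remaining capital contributed 203,746.
Shares after redistribution: Bergstrom 1,599,888.3919 → $1,599,888.39; Sato 4,730,011.6081 → $4,730,011.61.

Bergstrom: $1,599,888.39 | Sato: $4,730,011.61 | Orozco: $1,210,700.00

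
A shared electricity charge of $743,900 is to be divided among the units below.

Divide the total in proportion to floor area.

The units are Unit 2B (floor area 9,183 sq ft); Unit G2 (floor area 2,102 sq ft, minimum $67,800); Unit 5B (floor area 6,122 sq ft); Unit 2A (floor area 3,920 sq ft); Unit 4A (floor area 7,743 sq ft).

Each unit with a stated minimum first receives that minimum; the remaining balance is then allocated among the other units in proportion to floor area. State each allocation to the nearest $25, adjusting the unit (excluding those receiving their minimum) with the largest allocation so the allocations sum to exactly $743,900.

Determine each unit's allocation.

Unit 2B: $230,225 · Unit G2: $67,800 · Unit 5B: $153,475 · Unit 2A: $98,275 · Unit 4A: $194,125

Guaranteed amounts: Unit G2 $67,800. Balance $676,100.
Balance split over remaining floor area 26,968: Unit 2B 230,221.98 → $230,225; Unit 5B 153,481.32 → $153,475; Unit 2A 98,276.18 → $98,275; Unit 4A 194,120.52 → $194,125.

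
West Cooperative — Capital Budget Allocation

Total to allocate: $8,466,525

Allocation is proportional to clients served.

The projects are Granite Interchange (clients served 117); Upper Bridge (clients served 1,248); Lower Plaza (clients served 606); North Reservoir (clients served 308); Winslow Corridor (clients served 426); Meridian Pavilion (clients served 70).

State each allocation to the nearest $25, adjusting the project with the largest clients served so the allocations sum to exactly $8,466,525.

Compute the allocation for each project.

Granite Interchange: $356,975 · Upper Bridge: $3,807,650 · Lower Plaza: $1,848,900 · North Reservoir: $939,700 · Winslow Corridor: $1,299,725 · Meridian Pavilion: $213,575

Sum of clients served: 117 + 1,248 + 606 + 308 + 426 + 70 = 2,775.
Pro-rata amounts: Granite Interchange 356,967.00; Upper Bridge 3,807,648.00; Lower Plaza 1,848,906.00; North Reservoir 939,708.00; Winslow Corridor 1,299,726.00; Meridian Pavilion 213,570.00.
Rounded to nearest $25: Granite Interchange $356,975; Upper Bridge $3,807,650; Lower Plaza $1,848,900; North Reservoir $939,700; Winslow Corridor $1,299,725; Meridian Pavilion $213,575. Sum = $8,466,525.
Sum already equals the total — no adjustment.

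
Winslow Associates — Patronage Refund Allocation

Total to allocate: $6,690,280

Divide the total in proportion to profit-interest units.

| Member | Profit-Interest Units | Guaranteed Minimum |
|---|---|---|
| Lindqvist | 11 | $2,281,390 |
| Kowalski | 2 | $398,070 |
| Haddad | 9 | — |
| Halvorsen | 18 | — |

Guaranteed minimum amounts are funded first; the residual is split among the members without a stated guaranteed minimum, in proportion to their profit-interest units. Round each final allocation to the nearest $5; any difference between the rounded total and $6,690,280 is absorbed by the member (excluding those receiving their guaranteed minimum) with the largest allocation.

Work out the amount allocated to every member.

Lindqvist: $2,281,390; Kowalski: $398,070; Haddad: $1,336,940; Halvorsen: $2,673,880

Guaranteed amounts: Lindqvist $2,281,390; Kowalski $398,070. Residual $4,010,820.
Residual split over remaining profit-interest units 27: Haddad 1,336,940.00 → $1,336,940; Halvorsen 2,673,880.00 → $2,673,880.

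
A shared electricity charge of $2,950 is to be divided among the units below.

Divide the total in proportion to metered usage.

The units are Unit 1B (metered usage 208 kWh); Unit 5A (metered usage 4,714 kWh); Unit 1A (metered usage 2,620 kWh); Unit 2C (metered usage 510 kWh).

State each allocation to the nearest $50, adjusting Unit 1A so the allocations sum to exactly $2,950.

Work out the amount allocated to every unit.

Unit 1B: $100; Unit 5A: $1,750; Unit 1A: $900; Unit 2C: $200

Metered usage total: 8,052.
Raw shares: Unit 1B 208/8,052 × $2,950 = 76.20; Unit 5A 4,714/8,052 × $2,950 = 1,727.06; Unit 1A 2,620/8,052 × $2,950 = 959.89; Unit 2C 510/8,052 × $2,950 = 186.85.
At nearest $50: Unit 1B $100; Unit 5A $1,750; Unit 1A $950; Unit 2C $200. Sum = $3,000.
Difference $2,950 − $3,000 = −$50 applied to Unit 1A: Unit 1A becomes $900.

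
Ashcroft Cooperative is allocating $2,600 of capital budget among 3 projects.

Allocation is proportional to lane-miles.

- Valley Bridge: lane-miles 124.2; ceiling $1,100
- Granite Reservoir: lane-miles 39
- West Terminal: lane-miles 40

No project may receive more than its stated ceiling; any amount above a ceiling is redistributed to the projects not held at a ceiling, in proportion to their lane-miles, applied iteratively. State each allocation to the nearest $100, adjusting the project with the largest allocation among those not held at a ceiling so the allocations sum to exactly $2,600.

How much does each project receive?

Lane-miles total: 203.2.
Pro-rata shares before constraints: Valley Bridge 1,589.17; Granite Reservoir 499.02; West Terminal 511.81.
Held at cap: Valley Bridge ($1,100); balance $1,500 reallocated over remaining lane-miles 79.
Remaining shares: Granite Reservoir 740.51 → $700; West Terminal 759.49 → $800.

Valley Bridge: $1,100 · Granite Reservoir: $700 · West Terminal: $800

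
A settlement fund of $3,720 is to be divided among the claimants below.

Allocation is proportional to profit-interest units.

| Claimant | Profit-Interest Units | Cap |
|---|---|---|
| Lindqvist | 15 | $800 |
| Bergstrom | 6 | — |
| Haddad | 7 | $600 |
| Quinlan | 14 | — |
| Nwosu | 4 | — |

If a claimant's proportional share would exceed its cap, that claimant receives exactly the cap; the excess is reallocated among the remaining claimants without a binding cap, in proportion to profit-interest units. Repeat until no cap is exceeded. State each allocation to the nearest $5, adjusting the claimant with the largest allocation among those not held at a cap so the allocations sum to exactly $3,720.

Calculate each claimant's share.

Sum of profit-interest units: 46.
Unconstrained shares: Lindqvist 1,213.04; Bergstrom 485.22; Haddad 566.09; Quinlan 1,132.17; Nwosu 323.48.
Cap binds for Lindqvist ($800); remaining pool $2,920 reallocated over remaining profit-interest units 31.
Cap binds for Haddad ($600); remaining pool $2,320 reallocated over remaining profit-interest units 24.
Redistributed shares: Bergstrom 580.00 → $580; Quinlan 1,353.33 → $1,355; Nwosu 386.67 → $385.

Lindqvist: $800 | Bergstrom: $580 | Haddad: $600 | Quinlan: $1,355 | Nwosu: $385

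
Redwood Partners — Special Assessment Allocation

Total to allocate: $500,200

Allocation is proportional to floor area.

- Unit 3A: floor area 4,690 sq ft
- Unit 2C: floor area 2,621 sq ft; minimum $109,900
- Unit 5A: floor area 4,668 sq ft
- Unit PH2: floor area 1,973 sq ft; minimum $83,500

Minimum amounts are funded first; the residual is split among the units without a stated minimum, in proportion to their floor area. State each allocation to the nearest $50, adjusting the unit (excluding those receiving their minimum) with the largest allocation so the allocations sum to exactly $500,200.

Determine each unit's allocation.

Unit 3A: $153,750 | Unit 2C: $109,900 | Unit 5A: $153,050 | Unit PH2: $83,500

Minimums first: Unit 2C $109,900; Unit PH2 $83,500. Remaining pool $306,800.
Remaining pool split over remaining floor area 9,358: Unit 3A 153,760.63 → $153,750; Unit 5A 153,039.37 → $153,050.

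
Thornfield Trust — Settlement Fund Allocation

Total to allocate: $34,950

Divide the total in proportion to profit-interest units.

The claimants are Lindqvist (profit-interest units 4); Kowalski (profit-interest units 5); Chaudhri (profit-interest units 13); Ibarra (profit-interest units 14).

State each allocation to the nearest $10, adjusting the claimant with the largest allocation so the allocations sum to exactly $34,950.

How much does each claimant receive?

Lindqvist: $3,880; Kowalski: $4,850; Chaudhri: $12,620; Ibarra: $13,600

Total profit-interest units = 36.
Raw shares: Lindqvist 4/36 × $34,950 = 3,883.33; Kowalski 5/36 × $34,950 = 4,854.17; Chaudhri 13/36 × $34,950 = 12,620.83; Ibarra 14/36 × $34,950 = 13,591.67.
At nearest $10: Lindqvist $3,880; Kowalski $4,850; Chaudhri $12,620; Ibarra $13,590. Sum = $34,940.
Difference $34,950 − $34,940 = +$10 applied to largest allocation (Ibarra): Ibarra becomes $13,600.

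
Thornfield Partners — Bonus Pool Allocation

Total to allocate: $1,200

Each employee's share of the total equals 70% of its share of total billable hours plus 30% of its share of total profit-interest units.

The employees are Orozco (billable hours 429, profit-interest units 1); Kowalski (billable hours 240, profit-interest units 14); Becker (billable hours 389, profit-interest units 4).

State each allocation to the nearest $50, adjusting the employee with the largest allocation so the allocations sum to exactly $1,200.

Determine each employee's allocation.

Billable hours total 1,058; profit-interest units total 19.
Composite weights (70% billable hours + 30% profit-interest units): Orozco 0.2996; Kowalski 0.3798; Becker 0.3205.
Unrounded shares: Orozco 359.55; Kowalski 455.81; Becker 384.64.
Rounded to nearest $50: Orozco $350; Kowalski $450; Becker $400. Sum = $1,200.
Rounded total matches; no reconciliation needed.

Orozco: $350; Kowalski: $450; Becker: $400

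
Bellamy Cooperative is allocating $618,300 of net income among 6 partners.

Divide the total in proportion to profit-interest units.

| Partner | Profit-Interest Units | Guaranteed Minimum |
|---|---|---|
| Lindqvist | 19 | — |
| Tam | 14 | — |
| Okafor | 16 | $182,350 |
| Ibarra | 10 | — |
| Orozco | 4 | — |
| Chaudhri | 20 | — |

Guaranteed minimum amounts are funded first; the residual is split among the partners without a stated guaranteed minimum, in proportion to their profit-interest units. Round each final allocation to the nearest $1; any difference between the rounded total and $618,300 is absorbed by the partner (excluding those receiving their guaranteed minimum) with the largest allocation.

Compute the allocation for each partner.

Lindqvist: $123,628 | Tam: $91,094 | Okafor: $182,350 | Ibarra: $65,067 | Orozco: $26,027 | Chaudhri: $130,134

Minimums first: Okafor $182,350. Residual $435,950.
Residual split over remaining profit-interest units 67: Lindqvist 123,627.61 → $123,628; Tam 91,094.03 → $91,094; Ibarra 65,067.16 → $65,067; Orozco 26,026.87 → $26,027; Chaudhri 130,134.33 → $130,134.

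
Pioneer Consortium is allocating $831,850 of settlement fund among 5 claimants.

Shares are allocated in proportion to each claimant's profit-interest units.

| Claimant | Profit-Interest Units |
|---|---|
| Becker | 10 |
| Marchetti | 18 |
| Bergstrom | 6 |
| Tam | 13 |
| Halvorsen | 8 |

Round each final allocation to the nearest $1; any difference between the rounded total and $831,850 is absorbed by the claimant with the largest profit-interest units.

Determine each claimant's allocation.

Profit-interest units total: 55.
Unrounded shares: Becker 10/55 × $831,850 = 151,245.45; Marchetti 18/55 × $831,850 = 272,241.82; Bergstrom 6/55 × $831,850 = 90,747.27; Tam 13/55 × $831,850 = 196,619.09; Halvorsen 8/55 × $831,850 = 120,996.36.
At nearest $1: Becker $151,245; Marchetti $272,242; Bergstrom $90,747; Tam $196,619; Halvorsen $120,996. Sum = $831,849.
Difference $831,850 − $831,849 = +$1 applied to largest profit-interest units (Marchetti): Marchetti becomes $272,243.

Becker: $151,245 | Marchetti: $272,243 | Bergstrom: $90,747 | Tam: $196,619 | Halvorsen: $120,996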